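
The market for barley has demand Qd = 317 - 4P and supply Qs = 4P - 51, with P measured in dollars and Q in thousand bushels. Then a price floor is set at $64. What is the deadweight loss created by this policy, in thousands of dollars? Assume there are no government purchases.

Without the control the market clears where 317 - 4P = 4P - 51, i.e. P* = 46 and Q* = 133.
Because the floor (64) lies above the market-clearing price, it is binding.
At P = 64: Qd = 317 - 4·64 = 61 and Qs = 4·64 - 51 = 205.
Quantity traded falls to 61. At Q = 61 the demand price is (317 - 61)/4 = 64 and the supply price is (51 + 61)/4 = 28.
Deadweight loss = ½ · (64 - 28) · (133 - 61) = ½ · 36 · 72 = 1296.

1296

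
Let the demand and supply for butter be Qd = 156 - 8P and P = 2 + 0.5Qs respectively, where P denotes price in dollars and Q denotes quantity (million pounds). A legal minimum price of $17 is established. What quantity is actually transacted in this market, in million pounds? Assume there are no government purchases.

Rearranging supply gives Qs = 2P - 4. Without the control the market clears where 156 - 8P = 2P - 4, i.e. P* = 16 and Q* = 28.
Because the floor (17) lies above the market-clearing price, it is binding.
At P = 17: Qd = 156 - 8·17 = 20 and Qs = 2·17 - 4 = 30.
The quantity actually transacted is the short side, demand: 20.

20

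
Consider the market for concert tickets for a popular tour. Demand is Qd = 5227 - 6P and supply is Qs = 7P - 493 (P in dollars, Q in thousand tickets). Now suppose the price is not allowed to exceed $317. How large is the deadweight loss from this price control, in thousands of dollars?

114728.25

Setting quantity demanded equal to quantity supplied, 5227 - 6P = 7P - 493, gives P* = 440 and Q* = 2587.
Because the ceiling (317) lies below the market-clearing price, it is binding.
At P = 317: Qd = 5227 - 6·317 = 3325 and Qs = 7·317 - 493 = 1726.
Quantity traded falls to 1726. At Q = 1726 the demand price is (5227 - 1726)/6 = 583.5 and the supply price is (493 + 1726)/7 = 317.
Deadweight loss = ½ · (583.5 - 317) · (2587 - 1726) = ½ · 266.5 · 861 = 114728.25.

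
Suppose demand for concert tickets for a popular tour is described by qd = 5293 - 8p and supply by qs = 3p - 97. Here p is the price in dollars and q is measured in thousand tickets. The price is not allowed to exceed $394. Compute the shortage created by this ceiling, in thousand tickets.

1056

In a free market, 5293 - 8p = 3p - 97 gives the equilibrium p* = 490, q* = 1373.
Because the ceiling (394) lies below the market-clearing price, it is binding.
At p = 394: qd = 5293 - 8·394 = 2141 and qs = 3·394 - 97 = 1085.
Shortage = qd - qs = 2141 - 1085 = 1056.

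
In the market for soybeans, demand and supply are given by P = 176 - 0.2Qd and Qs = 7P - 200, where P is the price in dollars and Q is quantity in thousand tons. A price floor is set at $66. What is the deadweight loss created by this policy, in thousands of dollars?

0

Rearranging demand gives Qd = 880 - 5P. Setting quantity demanded equal to quantity supplied, 880 - 5P = 7P - 200, gives P* = 90 and Q* = 430.
The floor of 66 is below the equilibrium price 90, so it is not binding; the market clears at P* = 90, Q* = 430.
Since the control does not bind, no trades are prevented and deadweight loss is zero.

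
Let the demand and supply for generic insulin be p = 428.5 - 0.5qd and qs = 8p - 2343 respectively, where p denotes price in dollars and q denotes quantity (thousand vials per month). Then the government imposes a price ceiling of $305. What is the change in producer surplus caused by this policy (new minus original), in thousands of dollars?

Rearranging demand gives qd = 857 - 2p. Without the control the market clears where 857 - 2p = 8p - 2343, i.e. p* = 320 and q* = 217.
The ceiling of 305 is below the equilibrium price 320, so it binds.
At p = 305: qd = 857 - 2·305 = 247 and qs = 8·305 - 2343 = 97.
Producer surplus without the control is ½ · (320 - 292.875) · 217 = 2943.0625.
With the ceiling, producers sell 97 units at 305, so PS = ½ · (305 - 292.875) · 97 = 588.0625.
Change in producer surplus = 588.0625 - 2943.0625 = -2355.

-2355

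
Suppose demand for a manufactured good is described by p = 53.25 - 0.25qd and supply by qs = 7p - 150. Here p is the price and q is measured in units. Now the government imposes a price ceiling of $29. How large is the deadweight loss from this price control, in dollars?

Rearranging demand gives qd = 213 - 4p. Equilibrium: 213 - 4p = 7p - 150, so 363 = 11p and p* = 33, q* = 81.
Since 29 < 33, the ceiling is binding.
At p = 29: qd = 213 - 4·29 = 97 and qs = 7·29 - 150 = 53.
Quantity traded falls to 53. At q = 53 the demand price is (213 - 53)/4 = 40 and the supply price is (150 + 53)/7 = 29.
Deadweight loss = ½ · (40 - 29) · (81 - 53) = ½ · 11 · 28 = 154.

154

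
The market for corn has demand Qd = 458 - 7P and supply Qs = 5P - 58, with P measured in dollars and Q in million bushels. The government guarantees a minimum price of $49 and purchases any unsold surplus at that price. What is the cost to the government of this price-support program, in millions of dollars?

3528

Without the control the market clears where 458 - 7P = 5P - 58, i.e. P* = 43 and Q* = 157.
Because the floor (49) lies above the market-clearing price, it is binding.
At P = 49: Qd = 458 - 7·49 = 115 and Qs = 5·49 - 58 = 187.
Surplus = Qs - Qd = 72.
Government expenditure = surplus × support price = 72 × 49 = 3528.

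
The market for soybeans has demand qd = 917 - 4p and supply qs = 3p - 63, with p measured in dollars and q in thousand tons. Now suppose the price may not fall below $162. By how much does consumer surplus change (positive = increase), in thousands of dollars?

-6886

Without the control the market clears where 917 - 4p = 3p - 63, i.e. p* = 140 and q* = 357.
Since 162 > 140, the floor is binding.
At p = 162: qd = 917 - 4·162 = 269 and qs = 3·162 - 63 = 423.
Consumer surplus without the control is ½ · (229.25 - 140) · 357 = 15931.125.
With the floor, consumers buy 269 units at 162, so CS = ½ · (229.25 - 162) · 269 = 9045.125.
Change in consumer surplus = 9045.125 - 15931.125 = -6886.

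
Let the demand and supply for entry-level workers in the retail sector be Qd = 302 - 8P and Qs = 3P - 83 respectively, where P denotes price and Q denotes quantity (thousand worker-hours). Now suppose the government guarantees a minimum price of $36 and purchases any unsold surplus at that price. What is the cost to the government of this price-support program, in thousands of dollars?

396

Equilibrium: 302 - 8P = 3P - 83, so 385 = 11P and P* = 35, Q* = 22.
Since 36 > 35, the floor is binding.
At P = 36: Qd = 302 - 8·36 = 14 and Qs = 3·36 - 83 = 25.
Surplus = Qs - Qd = 11.
Government expenditure = surplus × support price = 11 × 36 = 396.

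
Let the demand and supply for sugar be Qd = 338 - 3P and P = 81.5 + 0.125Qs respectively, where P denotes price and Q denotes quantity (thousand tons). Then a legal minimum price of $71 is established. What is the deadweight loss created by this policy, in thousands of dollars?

0

Rearranging supply gives Qs = 8P - 652. Without the control the market clears where 338 - 3P = 8P - 652, i.e. P* = 90 and Q* = 68.
The floor of 71 is below the equilibrium price 90, so it is not binding; the market clears at P* = 90, Q* = 68.
Since the control does not bind, no trades are prevented and deadweight loss is zero.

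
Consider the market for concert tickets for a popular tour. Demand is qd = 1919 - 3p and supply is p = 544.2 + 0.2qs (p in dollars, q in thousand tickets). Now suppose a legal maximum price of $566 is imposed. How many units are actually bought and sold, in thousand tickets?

109

Rearranging supply gives qs = 5p - 2721. Equilibrium: 1919 - 3p = 5p - 2721, so 4640 = 8p and p* = 580, q* = 179.
The ceiling of 566 is below the equilibrium price 580, so it binds.
At p = 566: qd = 1919 - 3·566 = 221 and qs = 5·566 - 2721 = 109.
The quantity actually transacted is the short side, supply: 109.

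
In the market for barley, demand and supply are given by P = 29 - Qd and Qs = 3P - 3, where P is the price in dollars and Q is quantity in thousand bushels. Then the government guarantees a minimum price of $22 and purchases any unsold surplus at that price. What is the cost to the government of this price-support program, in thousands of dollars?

1232

Rearranging demand gives Qd = 29 - P. In a free market, 29 - P = 3P - 3 gives the equilibrium P* = 8, Q* = 21.
Since 22 > 8, the floor is binding.
At P = 22: Qd = 29 - 22 = 7 and Qs = 3·22 - 3 = 63.
Surplus = Qs - Qd = 56.
Government expenditure = surplus × support price = 56 × 22 = 1232.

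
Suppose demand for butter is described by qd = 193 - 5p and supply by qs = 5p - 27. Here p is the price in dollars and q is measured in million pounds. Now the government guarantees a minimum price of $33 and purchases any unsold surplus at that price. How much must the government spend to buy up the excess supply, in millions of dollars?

In a free market, 193 - 5p = 5p - 27 gives the equilibrium p* = 22, q* = 83.
Because the floor (33) lies above the market-clearing price, it is binding.
At p = 33: qd = 193 - 5·33 = 28 and qs = 5·33 - 27 = 138.
Surplus = qs - qd = 110.
Government expenditure = surplus × support price = 110 × 33 = 3630.

3630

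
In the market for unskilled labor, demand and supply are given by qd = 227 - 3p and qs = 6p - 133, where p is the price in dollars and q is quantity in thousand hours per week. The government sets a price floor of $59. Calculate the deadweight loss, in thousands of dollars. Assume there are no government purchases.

Setting quantity demanded equal to quantity supplied, 227 - 3p = 6p - 133, gives p* = 40 and q* = 107.
Because the floor (59) lies above the market-clearing price, it is binding.
At p = 59: qd = 227 - 3·59 = 50 and qs = 6·59 - 133 = 221.
Quantity traded falls to 50. At q = 50 the demand price is (227 - 50)/3 = 59 and the supply price is (133 + 50)/6 = 30.5.
Deadweight loss = ½ · (59 - 30.5) · (107 - 50) = ½ · 28.5 · 57 = 812.25.

812.25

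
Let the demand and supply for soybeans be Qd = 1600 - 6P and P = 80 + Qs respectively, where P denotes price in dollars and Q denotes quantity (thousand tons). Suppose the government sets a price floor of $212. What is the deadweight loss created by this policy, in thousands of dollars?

Rearranging supply gives Qs = P - 80. Setting quantity demanded equal to quantity supplied, 1600 - 6P = P - 80, gives P* = 240 and Q* = 160.
Since 212 is below P* = 240, the floor does not bind and the free-market outcome prevails.
Since the control does not bind, no trades are prevented and deadweight loss is zero.

0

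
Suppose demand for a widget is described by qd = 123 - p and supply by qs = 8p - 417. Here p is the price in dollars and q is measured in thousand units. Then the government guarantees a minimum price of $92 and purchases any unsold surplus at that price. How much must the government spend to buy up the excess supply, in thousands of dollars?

In a free market, 123 - p = 8p - 417 gives the equilibrium p* = 60, q* = 63.
Since 92 > 60, the floor is binding.
At p = 92: qd = 123 - 92 = 31 and qs = 8·92 - 417 = 319.
Surplus = qs - qd = 288.
Government expenditure = surplus × support price = 288 × 92 = 26496.

26496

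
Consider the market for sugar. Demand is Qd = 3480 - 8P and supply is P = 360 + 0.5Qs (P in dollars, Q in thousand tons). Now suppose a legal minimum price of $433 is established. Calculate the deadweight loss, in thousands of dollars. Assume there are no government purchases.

3380

Rearranging supply gives Qs = 2P - 720. Without the control the market clears where 3480 - 8P = 2P - 720, i.e. P* = 420 and Q* = 120.
Because the floor (433) lies above the market-clearing price, it is binding.
At P = 433: Qd = 3480 - 8·433 = 16 and Qs = 2·433 - 720 = 146.
Quantity traded falls to 16. At Q = 16 the demand price is (3480 - 16)/8 = 433 and the supply price is (720 + 16)/2 = 368.
Deadweight loss = ½ · (433 - 368) · (120 - 16) = ½ · 65 · 104 = 3380.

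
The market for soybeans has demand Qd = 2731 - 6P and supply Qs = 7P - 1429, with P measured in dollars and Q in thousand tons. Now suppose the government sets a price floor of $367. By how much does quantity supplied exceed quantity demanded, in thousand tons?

611

Setting quantity demanded equal to quantity supplied, 2731 - 6P = 7P - 1429, gives P* = 320 and Q* = 811.
Since 367 > 320, the floor is binding.
At P = 367: Qd = 2731 - 6·367 = 529 and Qs = 7·367 - 1429 = 1140.
Surplus = Qs - Qd = 1140 - 529 = 611.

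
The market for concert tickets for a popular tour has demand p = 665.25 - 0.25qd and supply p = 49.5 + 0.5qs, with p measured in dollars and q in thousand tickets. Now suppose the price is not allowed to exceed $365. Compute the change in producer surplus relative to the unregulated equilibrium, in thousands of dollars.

Rearranging demand gives qd = 2661 - 4p; rearranging supply gives qs = 2p - 99. Equilibrium: 2661 - 4p = 2p - 99, so 2760 = 6p and p* = 460, q* = 821.
Because the ceiling (365) lies below the market-clearing price, it is binding.
At p = 365: qd = 2661 - 4·365 = 1201 and qs = 2·365 - 99 = 631.
Producer surplus without the control is ½ · (460 - 49.5) · 821 = 168510.25.
With the ceiling, producers sell 631 units at 365, so PS = ½ · (365 - 49.5) · 631 = 99540.25.
Change in producer surplus = 99540.25 - 168510.25 = -68970.

-68970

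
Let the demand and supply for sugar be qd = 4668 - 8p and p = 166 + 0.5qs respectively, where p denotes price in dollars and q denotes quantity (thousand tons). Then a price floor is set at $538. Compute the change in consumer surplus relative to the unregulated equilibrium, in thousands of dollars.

-19608

Rearranging supply gives qs = 2p - 332. In a free market, 4668 - 8p = 2p - 332 gives the equilibrium p* = 500, q* = 668.
Because the floor (538) lies above the market-clearing price, it is binding.
At p = 538: qd = 4668 - 8·538 = 364 and qs = 2·538 - 332 = 744.
Consumer surplus without the control is ½ · (583.5 - 500) · 668 = 27889.
With the floor, consumers buy 364 units at 538, so CS = ½ · (583.5 - 538) · 364 = 8281.
Change in consumer surplus = 8281 - 27889 = -19608.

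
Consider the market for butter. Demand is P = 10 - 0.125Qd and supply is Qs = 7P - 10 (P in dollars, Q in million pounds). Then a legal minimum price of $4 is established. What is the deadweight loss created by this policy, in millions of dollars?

0

Rearranging demand gives Qd = 80 - 8P. Equilibrium: 80 - 8P = 7P - 10, so 90 = 15P and P* = 6, Q* = 32.
Since 4 is below P* = 6, the floor does not bind and the free-market outcome prevails.
Since the control does not bind, no trades are prevented and deadweight loss is zero.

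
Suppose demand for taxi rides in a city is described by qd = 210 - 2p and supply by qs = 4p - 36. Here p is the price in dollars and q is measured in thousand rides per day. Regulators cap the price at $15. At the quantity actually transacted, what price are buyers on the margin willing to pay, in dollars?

93

Setting quantity demanded equal to quantity supplied, 210 - 2p = 4p - 36, gives p* = 41 and q* = 128.
The ceiling of 15 is below the equilibrium price 41, so it binds.
At p = 15: qd = 210 - 2·15 = 180 and qs = 4·15 - 36 = 24.
Only 24 units reach the market. On the demand curve, the marginal buyer's willingness to pay at q = 24 is (210 - 24)/2 = 93.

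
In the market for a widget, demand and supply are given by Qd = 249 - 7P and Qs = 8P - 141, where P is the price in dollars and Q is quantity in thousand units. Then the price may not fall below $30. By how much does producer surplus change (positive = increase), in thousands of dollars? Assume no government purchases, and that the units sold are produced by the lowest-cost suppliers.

Without the control the market clears where 249 - 7P = 8P - 141, i.e. P* = 26 and Q* = 67.
Since 30 > 26, the floor is binding.
At P = 30: Qd = 249 - 7·30 = 39 and Qs = 8·30 - 141 = 99.
Producer surplus without the control is ½ · (26 - 17.625) · 67 = 280.5625.
With the floor, 39 units are sold at 30. The supply price at Q = 39 is 22.5, so PS = ½ · [(30 - 17.625) + (30 - 22.5)] · 39 = 387.5625.
Change in producer surplus = 387.5625 - 280.5625 = 107.

107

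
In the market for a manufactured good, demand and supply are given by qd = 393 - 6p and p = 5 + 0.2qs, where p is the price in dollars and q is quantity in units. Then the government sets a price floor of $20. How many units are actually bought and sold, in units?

Rearranging supply gives qs = 5p - 25. Equilibrium: 393 - 6p = 5p - 25, so 418 = 11p and p* = 38, q* = 165.
Since 20 is below p* = 38, the floor does not bind and the free-market outcome prevails.

165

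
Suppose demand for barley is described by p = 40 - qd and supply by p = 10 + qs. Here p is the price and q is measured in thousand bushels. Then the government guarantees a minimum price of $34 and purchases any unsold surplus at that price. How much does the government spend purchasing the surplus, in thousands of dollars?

612

Rearranging demand gives qd = 40 - p; rearranging supply gives qs = p - 10. In a free market, 40 - p = p - 10 gives the equilibrium p* = 25, q* = 15.
The floor of 34 is above the equilibrium price 25, so it binds.
At p = 34: qd = 40 - 34 = 6 and qs = 34 - 10 = 24.
Surplus = qs - qd = 18.
Government expenditure = surplus × support price = 18 × 34 = 612.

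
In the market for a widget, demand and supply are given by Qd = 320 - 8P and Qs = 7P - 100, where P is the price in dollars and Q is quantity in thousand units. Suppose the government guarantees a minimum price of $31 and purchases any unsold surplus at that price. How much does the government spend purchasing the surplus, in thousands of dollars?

1395

Without the control the market clears where 320 - 8P = 7P - 100, i.e. P* = 28 and Q* = 96.
Since 31 > 28, the floor is binding.
At P = 31: Qd = 320 - 8·31 = 72 and Qs = 7·31 - 100 = 117.
Surplus = Qs - Qd = 45.
Government expenditure = surplus × support price = 45 × 31 = 1395.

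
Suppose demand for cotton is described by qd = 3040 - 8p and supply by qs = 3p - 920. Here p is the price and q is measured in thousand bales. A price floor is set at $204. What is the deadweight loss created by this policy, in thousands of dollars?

0

Without the control the market clears where 3040 - 8p = 3p - 920, i.e. p* = 360 and q* = 160.
Since 204 is below p* = 360, the floor does not bind and the free-market outcome prevails.
Since the control does not bind, no trades are prevented and deadweight loss is zero.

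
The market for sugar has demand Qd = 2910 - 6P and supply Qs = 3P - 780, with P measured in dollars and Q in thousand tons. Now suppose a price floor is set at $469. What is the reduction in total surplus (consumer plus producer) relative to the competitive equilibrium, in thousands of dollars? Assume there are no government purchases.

31329

Without the control the market clears where 2910 - 6P = 3P - 780, i.e. P* = 410 and Q* = 450.
Since 469 > 410, the floor is binding.
At P = 469: Qd = 2910 - 6·469 = 96 and Qs = 3·469 - 780 = 627.
Quantity traded falls to 96. At Q = 96 the demand price is (2910 - 96)/6 = 469 and the supply price is (780 + 96)/3 = 292.
Deadweight loss = ½ · (469 - 292) · (450 - 96) = ½ · 177 · 354 = 31329.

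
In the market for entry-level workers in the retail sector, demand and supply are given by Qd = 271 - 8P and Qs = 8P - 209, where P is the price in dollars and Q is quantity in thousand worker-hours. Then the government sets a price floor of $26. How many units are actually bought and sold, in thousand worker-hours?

Equilibrium: 271 - 8P = 8P - 209, so 480 = 16P and P* = 30, Q* = 31.
The floor of 26 is below the equilibrium price 30, so it is not binding; the market clears at P* = 30, Q* = 31.

31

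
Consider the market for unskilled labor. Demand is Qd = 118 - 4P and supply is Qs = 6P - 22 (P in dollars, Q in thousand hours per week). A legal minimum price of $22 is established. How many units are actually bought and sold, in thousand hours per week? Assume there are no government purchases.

30

Setting quantity demanded equal to quantity supplied, 118 - 4P = 6P - 22, gives P* = 14 and Q* = 62.
Since 22 > 14, the floor is binding.
At P = 22: Qd = 118 - 4·22 = 30 and Qs = 6·22 - 22 = 110.
The quantity actually transacted is the short side, demand: 30.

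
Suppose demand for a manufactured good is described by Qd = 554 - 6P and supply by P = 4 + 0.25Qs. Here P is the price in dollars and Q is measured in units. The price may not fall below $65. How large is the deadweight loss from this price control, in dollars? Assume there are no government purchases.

480

Rearranging supply gives Qs = 4P - 16. Equilibrium: 554 - 6P = 4P - 16, so 570 = 10P and P* = 57, Q* = 212.
The floor of 65 is above the equilibrium price 57, so it binds.
At P = 65: Qd = 554 - 6·65 = 164 and Qs = 4·65 - 16 = 244.
Quantity traded falls to 164. At Q = 164 the demand price is (554 - 164)/6 = 65 and the supply price is (16 + 164)/4 = 45.
Deadweight loss = ½ · (65 - 45) · (212 - 164) = ½ · 20 · 48 = 480.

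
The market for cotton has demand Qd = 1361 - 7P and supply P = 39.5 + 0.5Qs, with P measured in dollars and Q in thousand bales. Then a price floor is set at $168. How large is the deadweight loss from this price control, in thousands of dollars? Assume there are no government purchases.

1008

Rearranging supply gives Qs = 2P - 79. Equilibrium: 1361 - 7P = 2P - 79, so 1440 = 9P and P* = 160, Q* = 241.
The floor of 168 is above the equilibrium price 160, so it binds.
At P = 168: Qd = 1361 - 7·168 = 185 and Qs = 2·168 - 79 = 257.
Quantity traded falls to 185. At Q = 185 the demand price is (1361 - 185)/7 = 168 and the supply price is (79 + 185)/2 = 132.
Deadweight loss = ½ · (168 - 132) · (241 - 185) = ½ · 36 · 56 = 1008.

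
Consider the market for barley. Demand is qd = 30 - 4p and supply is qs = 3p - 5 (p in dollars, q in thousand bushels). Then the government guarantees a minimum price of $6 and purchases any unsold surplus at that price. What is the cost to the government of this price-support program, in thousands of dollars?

Setting quantity demanded equal to quantity supplied, 30 - 4p = 3p - 5, gives p* = 5 and q* = 10.
Because the floor (6) lies above the market-clearing price, it is binding.
At p = 6: qd = 30 - 4·6 = 6 and qs = 3·6 - 5 = 13.
Surplus = qs - qd = 7.
Government expenditure = surplus × support price = 7 × 6 = 42.

42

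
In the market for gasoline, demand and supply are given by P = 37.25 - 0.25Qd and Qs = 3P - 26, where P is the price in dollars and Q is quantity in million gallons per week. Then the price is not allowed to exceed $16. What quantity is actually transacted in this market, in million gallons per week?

22

Rearranging demand gives Qd = 149 - 4P. Equilibrium: 149 - 4P = 3P - 26, so 175 = 7P and P* = 25, Q* = 49.
The ceiling of 16 is below the equilibrium price 25, so it binds.
At P = 16: Qd = 149 - 4·16 = 85 and Qs = 3·16 - 26 = 22.
The quantity actually transacted is the short side, supply: 22.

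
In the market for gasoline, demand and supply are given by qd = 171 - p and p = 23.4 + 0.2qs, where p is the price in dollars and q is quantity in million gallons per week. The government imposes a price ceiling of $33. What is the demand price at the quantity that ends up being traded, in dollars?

123

Rearranging supply gives qs = 5p - 117. In a free market, 171 - p = 5p - 117 gives the equilibrium p* = 48, q* = 123.
The ceiling of 33 is below the equilibrium price 48, so it binds.
At p = 33: qd = 171 - 33 = 138 and qs = 5·33 - 117 = 48.
Only 48 units reach the market. On the demand curve, the marginal buyer's willingness to pay at q = 48 is (171 - 48) = 123.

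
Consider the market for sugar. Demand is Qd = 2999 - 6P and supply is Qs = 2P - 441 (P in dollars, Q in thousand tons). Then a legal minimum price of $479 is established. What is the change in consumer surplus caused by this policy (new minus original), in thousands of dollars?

-13328

In a free market, 2999 - 6P = 2P - 441 gives the equilibrium P* = 430, Q* = 419.
Because the floor (479) lies above the market-clearing price, it is binding.
At P = 479: Qd = 2999 - 6·479 = 125 and Qs = 2·479 - 441 = 517.
Consumer surplus without the control is ½ · (2999/6 - 430) · 419 = 175561/12.
With the floor, consumers buy 125 units at 479, so CS = ½ · (2999/6 - 479) · 125 = 15625/12.
Change in consumer surplus = 15625/12 - 175561/12 = -13328.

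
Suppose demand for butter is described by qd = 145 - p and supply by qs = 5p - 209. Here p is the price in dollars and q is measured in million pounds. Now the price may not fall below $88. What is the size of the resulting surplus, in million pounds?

174

In a free market, 145 - p = 5p - 209 gives the equilibrium p* = 59, q* = 86.
Because the floor (88) lies above the market-clearing price, it is binding.
At p = 88: qd = 145 - 88 = 57 and qs = 5·88 - 209 = 231.
Surplus = qs - qd = 231 - 57 = 174.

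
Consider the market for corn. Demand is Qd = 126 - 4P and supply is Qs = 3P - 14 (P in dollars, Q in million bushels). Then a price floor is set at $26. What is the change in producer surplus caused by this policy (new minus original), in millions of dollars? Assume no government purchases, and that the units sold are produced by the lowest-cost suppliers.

In a free market, 126 - 4P = 3P - 14 gives the equilibrium P* = 20, Q* = 46.
Since 26 > 20, the floor is binding.
At P = 26: Qd = 126 - 4·26 = 22 and Qs = 3·26 - 14 = 64.
Producer surplus without the control is ½ · (20 - 14/3) · 46 = 1058/3.
With the floor, 22 units are sold at 26. The supply price at Q = 22 is 12, so PS = ½ · [(26 - 14/3) + (26 - 12)] · 22 = 1166/3.
Change in producer surplus = 1166/3 - 1058/3 = 36.

36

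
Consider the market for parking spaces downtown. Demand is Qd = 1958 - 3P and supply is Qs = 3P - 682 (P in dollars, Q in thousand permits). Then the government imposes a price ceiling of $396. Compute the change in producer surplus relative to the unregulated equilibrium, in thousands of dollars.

In a free market, 1958 - 3P = 3P - 682 gives the equilibrium P* = 440, Q* = 638.
The ceiling of 396 is below the equilibrium price 440, so it binds.
At P = 396: Qd = 1958 - 3·396 = 770 and Qs = 3·396 - 682 = 506.
Producer surplus without the control is ½ · (440 - 682/3) · 638 = 203522/3.
With the ceiling, producers sell 506 units at 396, so PS = ½ · (396 - 682/3) · 506 = 128018/3.
Change in producer surplus = 128018/3 - 203522/3 = -25168.

-25168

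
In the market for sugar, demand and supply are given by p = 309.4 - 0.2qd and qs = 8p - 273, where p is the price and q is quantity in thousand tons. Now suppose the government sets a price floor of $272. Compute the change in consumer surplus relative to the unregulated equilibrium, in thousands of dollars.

-68244

Rearranging demand gives qd = 1547 - 5p. In a free market, 1547 - 5p = 8p - 273 gives the equilibrium p* = 140, q* = 847.
Because the floor (272) lies above the market-clearing price, it is binding.
At p = 272: qd = 1547 - 5·272 = 187 and qs = 8·272 - 273 = 1903.
Consumer surplus without the control is ½ · (309.4 - 140) · 847 = 71740.9.
With the floor, consumers buy 187 units at 272, so CS = ½ · (309.4 - 272) · 187 = 3496.9.
Change in consumer surplus = 3496.9 - 71740.9 = -68244.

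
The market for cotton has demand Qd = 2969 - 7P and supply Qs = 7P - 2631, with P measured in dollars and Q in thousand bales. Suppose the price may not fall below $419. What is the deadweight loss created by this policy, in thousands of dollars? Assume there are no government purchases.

2527

Setting quantity demanded equal to quantity supplied, 2969 - 7P = 7P - 2631, gives P* = 400 and Q* = 169.
The floor of 419 is above the equilibrium price 400, so it binds.
At P = 419: Qd = 2969 - 7·419 = 36 and Qs = 7·419 - 2631 = 302.
Quantity traded falls to 36. At Q = 36 the demand price is (2969 - 36)/7 = 419 and the supply price is (2631 + 36)/7 = 381.
Deadweight loss = ½ · (419 - 381) · (169 - 36) = ½ · 38 · 133 = 2527.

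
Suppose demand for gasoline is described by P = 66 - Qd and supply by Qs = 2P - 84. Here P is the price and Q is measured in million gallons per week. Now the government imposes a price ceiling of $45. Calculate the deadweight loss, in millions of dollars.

Rearranging demand gives Qd = 66 - P. Setting quantity demanded equal to quantity supplied, 66 - P = 2P - 84, gives P* = 50 and Q* = 16.
Since 45 < 50, the ceiling is binding.
At P = 45: Qd = 66 - 45 = 21 and Qs = 2·45 - 84 = 6.
Quantity traded falls to 6. At Q = 6 the demand price is 66 - 6 = 60 and the supply price is (84 + 6)/2 = 45.
Deadweight loss = ½ · (60 - 45) · (16 - 6) = ½ · 15 · 10 = 75.

75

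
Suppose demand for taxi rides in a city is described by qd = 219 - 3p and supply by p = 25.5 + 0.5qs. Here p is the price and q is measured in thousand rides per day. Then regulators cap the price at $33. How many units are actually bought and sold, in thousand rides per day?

15

Rearranging supply gives qs = 2p - 51. Without the control the market clears where 219 - 3p = 2p - 51, i.e. p* = 54 and q* = 57.
Because the ceiling (33) lies below the market-clearing price, it is binding.
At p = 33: qd = 219 - 3·33 = 120 and qs = 2·33 - 51 = 15.
The quantity actually transacted is the short side, supply: 15.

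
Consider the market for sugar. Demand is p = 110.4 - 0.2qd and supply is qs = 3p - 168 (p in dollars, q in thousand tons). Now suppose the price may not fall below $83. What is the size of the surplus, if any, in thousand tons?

0

Rearranging demand gives qd = 552 - 5p. Without the control the market clears where 552 - 5p = 3p - 168, i.e. p* = 90 and q* = 102.
The floor of 83 is below the equilibrium price 90, so it is not binding; the market clears at p* = 90, q* = 102.
Since the control does not bind, there is no surplus.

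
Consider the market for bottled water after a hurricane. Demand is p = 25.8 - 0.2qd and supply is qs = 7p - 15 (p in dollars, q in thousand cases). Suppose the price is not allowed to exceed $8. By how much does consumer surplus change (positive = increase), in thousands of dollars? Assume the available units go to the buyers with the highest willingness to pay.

85.6

Rearranging demand gives qd = 129 - 5p. In a free market, 129 - 5p = 7p - 15 gives the equilibrium p* = 12, q* = 69.
Because the ceiling (8) lies below the market-clearing price, it is binding.
At p = 8: qd = 129 - 5·8 = 89 and qs = 7·8 - 15 = 41.
Consumer surplus without the control is ½ · (25.8 - 12) · 69 = 476.1.
With the ceiling, 41 units are sold at 8 (assume they go to the highest-value buyers). The demand price at q = 41 is 17.6, so CS = ½ · [(25.8 - 8) + (17.6 - 8)] · 41 = 561.7.
Change in consumer surplus = 561.7 - 476.1 = 85.6.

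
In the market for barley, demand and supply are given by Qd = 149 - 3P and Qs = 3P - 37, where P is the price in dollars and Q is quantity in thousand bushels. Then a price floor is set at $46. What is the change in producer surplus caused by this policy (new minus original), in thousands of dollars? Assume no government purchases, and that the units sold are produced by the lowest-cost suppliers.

-172.5

Setting quantity demanded equal to quantity supplied, 149 - 3P = 3P - 37, gives P* = 31 and Q* = 56.
Since 46 > 31, the floor is binding.
At P = 46: Qd = 149 - 3·46 = 11 and Qs = 3·46 - 37 = 101.
Producer surplus without the control is ½ · (31 - 37/3) · 56 = 1568/3.
With the floor, 11 units are sold at 46. The supply price at Q = 11 is 16, so PS = ½ · [(46 - 37/3) + (46 - 16)] · 11 = 2101/6.
Change in producer surplus = 2101/6 - 1568/3 = -172.5.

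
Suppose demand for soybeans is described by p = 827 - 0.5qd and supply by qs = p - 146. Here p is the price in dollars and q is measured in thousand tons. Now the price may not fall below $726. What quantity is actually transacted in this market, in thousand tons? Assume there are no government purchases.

Rearranging demand gives qd = 1654 - 2p. Setting quantity demanded equal to quantity supplied, 1654 - 2p = p - 146, gives p* = 600 and q* = 454.
The floor of 726 is above the equilibrium price 600, so it binds.
At p = 726: qd = 1654 - 2·726 = 202 and qs = 726 - 146 = 580.
The quantity actually transacted is the short side, demand: 202.

202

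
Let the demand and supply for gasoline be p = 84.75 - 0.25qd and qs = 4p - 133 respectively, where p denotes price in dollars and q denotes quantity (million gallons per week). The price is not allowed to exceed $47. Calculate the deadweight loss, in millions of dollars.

Rearranging demand gives qd = 339 - 4p. Setting quantity demanded equal to quantity supplied, 339 - 4p = 4p - 133, gives p* = 59 and q* = 103.
Since 47 < 59, the ceiling is binding.
At p = 47: qd = 339 - 4·47 = 151 and qs = 4·47 - 133 = 55.
Quantity traded falls to 55. At q = 55 the demand price is (339 - 55)/4 = 71 and the supply price is (133 + 55)/4 = 47.
Deadweight loss = ½ · (71 - 47) · (103 - 55) = ½ · 24 · 48 = 576.

576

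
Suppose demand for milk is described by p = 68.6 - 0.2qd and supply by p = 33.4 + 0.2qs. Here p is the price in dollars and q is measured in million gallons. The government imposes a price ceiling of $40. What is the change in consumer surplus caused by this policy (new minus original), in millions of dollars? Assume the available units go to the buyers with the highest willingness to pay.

Rearranging demand gives qd = 343 - 5p; rearranging supply gives qs = 5p - 167. Without the control the market clears where 343 - 5p = 5p - 167, i.e. p* = 51 and q* = 88.
The ceiling of 40 is below the equilibrium price 51, so it binds.
At p = 40: qd = 343 - 5·40 = 143 and qs = 5·40 - 167 = 33.
Consumer surplus without the control is ½ · (68.6 - 51) · 88 = 774.4.
With the ceiling, 33 units are sold at 40 (assume they go to the highest-value buyers). The demand price at q = 33 is 62, so CS = ½ · [(68.6 - 40) + (62 - 40)] · 33 = 834.9.
Change in consumer surplus = 834.9 - 774.4 = 60.5.

60.5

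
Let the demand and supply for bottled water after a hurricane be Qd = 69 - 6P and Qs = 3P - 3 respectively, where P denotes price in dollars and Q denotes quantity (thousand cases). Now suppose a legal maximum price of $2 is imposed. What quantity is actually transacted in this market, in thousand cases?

Equilibrium: 69 - 6P = 3P - 3, so 72 = 9P and P* = 8, Q* = 21.
The ceiling of 2 is below the equilibrium price 8, so it binds.
At P = 2: Qd = 69 - 6·2 = 57 and Qs = 3·2 - 3 = 3.
The quantity actually transacted is the short side, supply: 3.

3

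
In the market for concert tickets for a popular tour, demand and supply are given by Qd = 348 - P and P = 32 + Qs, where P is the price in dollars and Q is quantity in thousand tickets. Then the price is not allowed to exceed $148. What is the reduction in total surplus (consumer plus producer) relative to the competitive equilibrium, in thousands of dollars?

1764

Rearranging supply gives Qs = P - 32. Setting quantity demanded equal to quantity supplied, 348 - P = P - 32, gives P* = 190 and Q* = 158.
Because the ceiling (148) lies below the market-clearing price, it is binding.
At P = 148: Qd = 348 - 148 = 200 and Qs = 148 - 32 = 116.
Quantity traded falls to 116. At Q = 116 the demand price is 348 - 116 = 232 and the supply price is 32 + 116 = 148.
Deadweight loss = ½ · (232 - 148) · (158 - 116) = ½ · 84 · 42 = 1764.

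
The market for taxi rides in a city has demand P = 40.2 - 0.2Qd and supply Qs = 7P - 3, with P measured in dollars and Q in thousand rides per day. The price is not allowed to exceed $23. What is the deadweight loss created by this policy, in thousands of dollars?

Rearranging demand gives Qd = 201 - 5P. Without the control the market clears where 201 - 5P = 7P - 3, i.e. P* = 17 and Q* = 116.
Since 23 is above P* = 17, the ceiling does not bind and the free-market outcome prevails.
Since the control does not bind, no trades are prevented and deadweight loss is zero.

0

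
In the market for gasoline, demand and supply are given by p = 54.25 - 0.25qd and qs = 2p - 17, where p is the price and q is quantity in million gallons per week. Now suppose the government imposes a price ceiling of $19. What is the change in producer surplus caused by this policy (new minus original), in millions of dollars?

Rearranging demand gives qd = 217 - 4p. In a free market, 217 - 4p = 2p - 17 gives the equilibrium p* = 39, q* = 61.
The ceiling of 19 is below the equilibrium price 39, so it binds.
At p = 19: qd = 217 - 4·19 = 141 and qs = 2·19 - 17 = 21.
Producer surplus without the control is ½ · (39 - 8.5) · 61 = 930.25.
With the ceiling, producers sell 21 units at 19, so PS = ½ · (19 - 8.5) · 21 = 110.25.
Change in producer surplus = 110.25 - 930.25 = -820.

-820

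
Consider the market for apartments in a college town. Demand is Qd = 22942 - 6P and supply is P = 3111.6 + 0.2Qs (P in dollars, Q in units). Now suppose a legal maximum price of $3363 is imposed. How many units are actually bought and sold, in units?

1257

Rearranging supply gives Qs = 5P - 15558. Setting quantity demanded equal to quantity supplied, 22942 - 6P = 5P - 15558, gives P* = 3500 and Q* = 1942.
Since 3363 < 3500, the ceiling is binding.
At P = 3363: Qd = 22942 - 6·3363 = 2764 and Qs = 5·3363 - 15558 = 1257.
The quantity actually transacted is the short side, supply: 1257.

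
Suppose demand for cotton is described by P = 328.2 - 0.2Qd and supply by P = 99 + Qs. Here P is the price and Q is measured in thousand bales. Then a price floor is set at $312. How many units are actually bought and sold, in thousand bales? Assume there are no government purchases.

Rearranging demand gives Qd = 1641 - 5P; rearranging supply gives Qs = P - 99. Without the control the market clears where 1641 - 5P = P - 99, i.e. P* = 290 and Q* = 191.
Because the floor (312) lies above the market-clearing price, it is binding.
At P = 312: Qd = 1641 - 5·312 = 81 and Qs = 312 - 99 = 213.
The quantity actually transacted is the short side, demand: 81.

81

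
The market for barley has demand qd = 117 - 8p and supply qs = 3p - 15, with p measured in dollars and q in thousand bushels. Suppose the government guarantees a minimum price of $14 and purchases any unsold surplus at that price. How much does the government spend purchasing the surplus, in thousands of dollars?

308

Setting quantity demanded equal to quantity supplied, 117 - 8p = 3p - 15, gives p* = 12 and q* = 21.
Because the floor (14) lies above the market-clearing price, it is binding.
At p = 14: qd = 117 - 8·14 = 5 and qs = 3·14 - 15 = 27.
Surplus = qs - qd = 22.
Government expenditure = surplus × support price = 22 × 14 = 308.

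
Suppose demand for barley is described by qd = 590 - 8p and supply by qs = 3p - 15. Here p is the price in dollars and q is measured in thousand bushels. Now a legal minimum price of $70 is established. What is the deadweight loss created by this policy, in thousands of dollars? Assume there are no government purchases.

3300

In a free market, 590 - 8p = 3p - 15 gives the equilibrium p* = 55, q* = 150.
Since 70 > 55, the floor is binding.
At p = 70: qd = 590 - 8·70 = 30 and qs = 3·70 - 15 = 195.
Quantity traded falls to 30. At q = 30 the demand price is (590 - 30)/8 = 70 and the supply price is (15 + 30)/3 = 15.
Deadweight loss = ½ · (70 - 15) · (150 - 30) = ½ · 55 · 120 = 3300.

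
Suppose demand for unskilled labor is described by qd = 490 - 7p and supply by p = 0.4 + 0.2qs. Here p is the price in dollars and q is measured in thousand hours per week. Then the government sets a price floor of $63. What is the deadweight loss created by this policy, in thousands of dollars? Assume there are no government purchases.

Rearranging supply gives qs = 5p - 2. Setting quantity demanded equal to quantity supplied, 490 - 7p = 5p - 2, gives p* = 41 and q* = 203.
Since 63 > 41, the floor is binding.
At p = 63: qd = 490 - 7·63 = 49 and qs = 5·63 - 2 = 313.
Quantity traded falls to 49. At q = 49 the demand price is (490 - 49)/7 = 63 and the supply price is (2 + 49)/5 = 10.2.
Deadweight loss = ½ · (63 - 10.2) · (203 - 49) = ½ · 52.8 · 154 = 4065.6.

4065.6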